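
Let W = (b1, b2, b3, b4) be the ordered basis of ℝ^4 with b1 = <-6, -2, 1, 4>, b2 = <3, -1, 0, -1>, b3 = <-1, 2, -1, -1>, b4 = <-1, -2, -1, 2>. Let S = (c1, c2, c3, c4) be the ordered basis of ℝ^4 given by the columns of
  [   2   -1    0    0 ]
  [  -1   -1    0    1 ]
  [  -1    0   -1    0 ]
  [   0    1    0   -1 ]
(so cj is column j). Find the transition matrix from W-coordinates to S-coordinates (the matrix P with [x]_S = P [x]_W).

Take x = bj: its W-coordinates are the j-th standard unit vector, so P e_j — column j of P — equals [bj]_S.
b1 = -2c1 + 2c2 + c3 - 2c4, giving column 1 = <-2, 2, 1, -2>; repeating for each j gives P = [[-2, 2, -1, 0], [2, 1, -1, 1], [1, -2, 2, 1], [-2, 2, 0, -1]].

[[-2, 2, -1, 0], [2, 1, -1, 1], [1, -2, 2, 1], [-2, 2, 0, -1]]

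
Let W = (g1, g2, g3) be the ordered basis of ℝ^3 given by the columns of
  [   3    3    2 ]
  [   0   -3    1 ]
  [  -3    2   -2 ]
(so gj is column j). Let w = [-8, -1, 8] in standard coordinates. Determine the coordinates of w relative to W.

[w]_W is the unique c with M c = w, where M has columns g1, ..., g3.
Gaussian elimination on [M | w] yields c = (-2, 0, -1).
Check: -2g1 + 0·g2 - g3 = [-8, -1, 8].

[-2, 0, -1]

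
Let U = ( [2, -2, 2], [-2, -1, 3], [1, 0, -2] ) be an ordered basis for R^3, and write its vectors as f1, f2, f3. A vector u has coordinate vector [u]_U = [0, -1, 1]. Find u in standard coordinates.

[3, 1, -5]

The coordinates say u = 0·f1 - f2 + f3; adding the scaled basis vectors gives [3, 1, -5].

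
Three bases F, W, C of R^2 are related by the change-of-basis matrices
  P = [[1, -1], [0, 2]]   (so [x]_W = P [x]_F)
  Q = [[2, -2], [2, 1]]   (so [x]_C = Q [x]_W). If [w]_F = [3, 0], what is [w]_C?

[6, 6]

First [w]_W = P [w]_F = [3, 0].
Then [w]_C = Q [w]_W = [6, 6].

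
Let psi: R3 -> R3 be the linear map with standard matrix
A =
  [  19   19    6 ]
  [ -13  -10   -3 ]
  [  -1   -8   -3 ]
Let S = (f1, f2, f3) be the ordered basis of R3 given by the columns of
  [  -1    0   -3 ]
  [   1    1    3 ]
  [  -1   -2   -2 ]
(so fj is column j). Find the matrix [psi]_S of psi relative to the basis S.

[[0, 2, 3], [0, 3, 3], [2, -3, 3]]

Let P have columns f1, ..., f3. Then [psi]_S = P^(-1) A P.
Here det P = -1, so P^(-1) is integer; computing A P first and then P^(-1)(A P) gives [[0, 2, 3], [0, 3, 3], [2, -3, 3]].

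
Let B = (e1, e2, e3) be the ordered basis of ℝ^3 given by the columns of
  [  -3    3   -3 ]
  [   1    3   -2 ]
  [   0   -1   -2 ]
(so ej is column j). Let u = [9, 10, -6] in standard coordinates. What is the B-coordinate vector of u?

Write u = c_1 e1 + ... + c_3 e3 and solve for the c_i.
Gaussian elimination on [M | u] yields c = (0, 4, 1).
Check: 0·e1 + 4e2 + e3 = [9, 10, -6].

[0, 4, 1]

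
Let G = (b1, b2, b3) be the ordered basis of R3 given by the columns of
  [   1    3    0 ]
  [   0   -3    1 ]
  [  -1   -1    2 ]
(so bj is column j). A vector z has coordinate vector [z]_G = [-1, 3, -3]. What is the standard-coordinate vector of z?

[8, -12, -8]

z = M [z]_G, where M has columns b1, ..., b3.
Carrying out the matrix-vector product, z = [8, -12, -8].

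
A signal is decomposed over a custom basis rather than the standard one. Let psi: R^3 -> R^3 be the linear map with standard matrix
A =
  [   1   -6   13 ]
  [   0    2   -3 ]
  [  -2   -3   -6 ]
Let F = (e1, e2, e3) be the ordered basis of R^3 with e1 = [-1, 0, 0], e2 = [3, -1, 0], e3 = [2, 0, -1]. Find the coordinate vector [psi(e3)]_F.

Column 3 of [psi]_F is the F-coordinate vector of psi(e3).
In standard coordinates psi(e3) = A e3 = [-11, 3, 2].
Converting to F: [-11, 3, 2] = -2e1 - 3e2 - 2e3, so the coordinate vector is [-2, -3, -2].

[-2, -3, -2]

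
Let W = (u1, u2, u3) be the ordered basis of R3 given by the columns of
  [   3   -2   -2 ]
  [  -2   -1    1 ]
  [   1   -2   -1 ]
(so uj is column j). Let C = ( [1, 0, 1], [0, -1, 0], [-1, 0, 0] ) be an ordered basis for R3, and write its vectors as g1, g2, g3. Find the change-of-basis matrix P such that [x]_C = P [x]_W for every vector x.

[[1, -2, -1], [2, 1, -1], [-2, 0, 1]]

Take x = uj: its W-coordinates are the j-th standard unit vector, so P e_j — column j of P — equals [uj]_C.
u1 = g1 + 2g2 - 2g3, giving column 1 = [1, 2, -2]; repeating for each j gives P = [[1, -2, -1], [2, 1, -1], [-2, 0, 1]].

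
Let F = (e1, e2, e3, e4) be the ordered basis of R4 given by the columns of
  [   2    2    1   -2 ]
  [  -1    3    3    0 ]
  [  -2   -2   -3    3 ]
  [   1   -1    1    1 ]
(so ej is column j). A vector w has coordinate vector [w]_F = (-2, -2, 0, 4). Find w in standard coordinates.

The coordinates say w = -2e1 - 2e2 + 0·e3 + 4e4; adding the scaled basis vectors gives (-16, -4, 20, 4).

(-16, -4, 20, 4)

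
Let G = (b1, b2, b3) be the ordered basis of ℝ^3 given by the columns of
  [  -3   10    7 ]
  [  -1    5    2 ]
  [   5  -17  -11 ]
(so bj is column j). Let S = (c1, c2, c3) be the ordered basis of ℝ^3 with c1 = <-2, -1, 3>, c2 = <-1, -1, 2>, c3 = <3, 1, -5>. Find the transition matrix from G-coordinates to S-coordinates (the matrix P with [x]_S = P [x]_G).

[[0, -1, -1], [0, -2, 1], [-1, 2, 2]]

Let M have columns bj and N have columns cj. Then for every x, N [x]_S = x = M [x]_G, so P = N^(-1) M.
Since det N = -1, N^(-1) has integer entries; multiplying gives P = [[0, -1, -1], [0, -2, 1], [-1, 2, 2]].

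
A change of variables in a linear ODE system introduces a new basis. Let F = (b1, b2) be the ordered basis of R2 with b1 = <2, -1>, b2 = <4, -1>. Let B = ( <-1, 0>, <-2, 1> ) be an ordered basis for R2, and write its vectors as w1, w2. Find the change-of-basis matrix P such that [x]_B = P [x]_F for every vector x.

Let M have columns bj and N have columns wj. Then for every x, N [x]_B = x = M [x]_F, so P = N^(-1) M.
Since det N = -1, N^(-1) has integer entries; multiplying gives P = [[0, -2], [-1, -1]].

[[0, -2], [-1, -1]]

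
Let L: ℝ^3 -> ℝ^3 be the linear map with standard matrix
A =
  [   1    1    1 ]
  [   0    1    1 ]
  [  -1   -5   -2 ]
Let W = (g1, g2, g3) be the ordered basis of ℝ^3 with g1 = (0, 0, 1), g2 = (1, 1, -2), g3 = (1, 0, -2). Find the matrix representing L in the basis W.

The j-th column of [L]_W is [L(gj)]_W.
L(g1) = A g1 = (1, 1, -2) = 0·g1 + g2 + 0·g3, so column 1 is (0, 1, 0).
Repeating for g2, g3 and assembling the columns gives [[0, -2, 1], [1, -1, -2], [0, 1, 1]].

[[0, -2, 1], [1, -1, -2], [0, 1, 1]]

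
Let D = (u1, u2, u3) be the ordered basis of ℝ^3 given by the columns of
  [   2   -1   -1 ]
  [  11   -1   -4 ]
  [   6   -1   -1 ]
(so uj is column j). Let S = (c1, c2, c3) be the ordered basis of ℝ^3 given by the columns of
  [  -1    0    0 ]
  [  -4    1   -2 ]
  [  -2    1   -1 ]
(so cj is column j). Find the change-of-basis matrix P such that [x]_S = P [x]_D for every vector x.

[[-2, 1, 1], [1, -1, 2], [-1, -2, 1]]

Let M have columns uj and N have columns cj. Then for every x, N [x]_S = x = M [x]_D, so P = N^(-1) M.
Since det N = -1, N^(-1) has integer entries; multiplying gives P = [[-2, 1, 1], [1, -1, 2], [-1, -2, 1]].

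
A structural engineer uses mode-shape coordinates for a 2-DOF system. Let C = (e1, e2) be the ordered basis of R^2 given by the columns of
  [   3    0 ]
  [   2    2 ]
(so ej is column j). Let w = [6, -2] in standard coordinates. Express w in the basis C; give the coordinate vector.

[2, -3]

[w]_C is the unique c with M c = w, where M has columns e1, e2.
System: 3c_1 + 0c_2 = 6, 2c_1 + 2c_2 = -2; solving gives c_1 = 2, c_2 = -3.
Check: 2e1 - 3e2 = [6, -2].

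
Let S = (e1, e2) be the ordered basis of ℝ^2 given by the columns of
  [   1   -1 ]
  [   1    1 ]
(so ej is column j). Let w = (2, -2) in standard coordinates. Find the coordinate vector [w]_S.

Write w = c_1 e1 + c_2 e2 and solve for the c_i.
System: c_1 - c_2 = 2, c_1 + c_2 = -2; solving gives c_1 = 0, c_2 = -2.
Check: 0·e1 - 2e2 = (2, -2).

(0, -2)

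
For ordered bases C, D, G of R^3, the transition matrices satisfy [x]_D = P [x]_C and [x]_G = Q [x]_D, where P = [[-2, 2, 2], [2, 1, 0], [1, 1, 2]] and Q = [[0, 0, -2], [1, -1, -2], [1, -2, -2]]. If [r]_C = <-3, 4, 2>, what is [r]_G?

<-10, 10, 12>

First [r]_D = P [r]_C = <18, -2, 5>.
Then [r]_G = Q [r]_D = <-10, 10, 12>.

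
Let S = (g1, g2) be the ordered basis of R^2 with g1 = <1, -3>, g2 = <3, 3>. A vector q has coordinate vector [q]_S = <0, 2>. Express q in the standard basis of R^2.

<6, 6>

q = M [q]_S, where M has columns g1, g2.
Carrying out the matrix-vector product, q = <6, 6>.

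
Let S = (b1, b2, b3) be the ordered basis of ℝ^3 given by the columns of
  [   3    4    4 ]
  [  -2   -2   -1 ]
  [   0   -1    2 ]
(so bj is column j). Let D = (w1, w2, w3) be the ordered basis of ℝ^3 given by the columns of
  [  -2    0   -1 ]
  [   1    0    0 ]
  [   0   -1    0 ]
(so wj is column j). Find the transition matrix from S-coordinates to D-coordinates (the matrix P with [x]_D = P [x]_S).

[[-2, -2, -1], [0, 1, -2], [1, 0, -2]]

Let M have columns bj and N have columns wj. Then for every x, N [x]_D = x = M [x]_S, so P = N^(-1) M.
Since det N = 1, N^(-1) has integer entries; multiplying gives P = [[-2, -2, -1], [0, 1, -2], [1, 0, -2]].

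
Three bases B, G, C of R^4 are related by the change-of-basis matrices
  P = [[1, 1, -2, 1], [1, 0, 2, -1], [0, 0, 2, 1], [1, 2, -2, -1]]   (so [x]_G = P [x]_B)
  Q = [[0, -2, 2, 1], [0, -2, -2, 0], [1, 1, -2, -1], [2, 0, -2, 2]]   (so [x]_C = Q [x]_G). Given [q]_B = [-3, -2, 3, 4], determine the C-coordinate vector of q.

Composing the changes, [q]_C = Q P [q]_B.
Q P = [[-1, 2, -2, 3], [-2, 0, -8, 0], [1, -1, -2, -1], [4, 6, -12, -2]]; applying this to [-3, -2, 3, 4] gives [5, -18, -11, -68].

[5, -18, -11, -68]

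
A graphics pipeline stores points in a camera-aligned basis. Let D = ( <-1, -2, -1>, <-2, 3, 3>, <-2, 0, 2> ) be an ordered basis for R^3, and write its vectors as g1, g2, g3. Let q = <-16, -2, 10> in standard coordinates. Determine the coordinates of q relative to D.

[q]_D is the unique c with M c = q, where M has columns g1, ..., g3.
Solving this 3x3 system gives c = (4, 2, 4).
Check: 4g1 + 2g2 + 4g3 = <-16, -2, 10>.

<4, 2, 4>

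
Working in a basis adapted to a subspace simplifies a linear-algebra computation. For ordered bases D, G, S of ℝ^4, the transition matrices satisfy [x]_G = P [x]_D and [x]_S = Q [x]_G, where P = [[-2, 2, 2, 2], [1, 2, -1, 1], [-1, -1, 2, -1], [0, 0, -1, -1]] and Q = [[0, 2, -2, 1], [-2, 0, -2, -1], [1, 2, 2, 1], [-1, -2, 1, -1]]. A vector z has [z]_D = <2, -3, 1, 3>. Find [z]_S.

<-8, 8, -10, 10>

First [z]_G = P [z]_D = <-2, -2, 0, -4>.
Then [z]_S = Q [z]_G = <-8, 8, -10, 10>.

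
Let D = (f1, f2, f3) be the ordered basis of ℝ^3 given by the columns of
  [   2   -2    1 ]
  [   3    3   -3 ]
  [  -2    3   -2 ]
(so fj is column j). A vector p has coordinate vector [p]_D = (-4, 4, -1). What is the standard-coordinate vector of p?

(-17, 3, 22)

p = M [p]_D, where M has columns f1, ..., f3.
Carrying out the matrix-vector product, p = (-17, 3, 22).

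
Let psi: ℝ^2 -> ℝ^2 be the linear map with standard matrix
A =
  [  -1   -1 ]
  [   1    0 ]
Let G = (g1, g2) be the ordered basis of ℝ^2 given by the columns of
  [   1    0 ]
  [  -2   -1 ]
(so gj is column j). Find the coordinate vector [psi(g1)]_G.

<1, -3>

Compute psi(g1) = A g1 = <1, 1> in standard coordinates.
Then write this in G-coordinates: solve for y in y_1 g1 + y_2 g2 = <1, 1>.
This gives y = <1, -3>, which is column 1 of [psi]_G.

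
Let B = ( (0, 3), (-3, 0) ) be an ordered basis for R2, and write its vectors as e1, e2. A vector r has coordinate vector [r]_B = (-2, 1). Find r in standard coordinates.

The coordinates say r = -2e1 + e2; adding the scaled basis vectors gives (-3, -6).

(-3, -6)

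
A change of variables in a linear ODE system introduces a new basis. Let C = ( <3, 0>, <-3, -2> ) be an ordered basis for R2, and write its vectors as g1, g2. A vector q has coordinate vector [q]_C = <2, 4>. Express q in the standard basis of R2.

<-6, -8>

The coordinates say q = 2g1 + 4g2; adding the scaled basis vectors gives <-6, -8>.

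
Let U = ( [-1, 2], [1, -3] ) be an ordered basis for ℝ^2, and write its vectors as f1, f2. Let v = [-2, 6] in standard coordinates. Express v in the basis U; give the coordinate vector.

[v]_U is the unique c with M c = v, where M has columns f1, f2.
System: -c_1 + c_2 = -2, 2c_1 - 3c_2 = 6; solving gives c_1 = 0, c_2 = -2.
Check: 0·f1 - 2f2 = [-2, 6].

[0, -2]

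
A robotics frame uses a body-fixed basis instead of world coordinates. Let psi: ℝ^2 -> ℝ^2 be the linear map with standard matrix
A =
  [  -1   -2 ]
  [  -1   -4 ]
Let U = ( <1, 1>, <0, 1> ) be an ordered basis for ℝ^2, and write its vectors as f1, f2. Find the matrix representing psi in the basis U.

[[-3, -2], [-2, -2]]

Let P have columns f1, f2. Then [psi]_U = P^(-1) A P.
Here det P = 1, so P^(-1) is integer; computing A P first and then P^(-1)(A P) gives [[-3, -2], [-2, -2]].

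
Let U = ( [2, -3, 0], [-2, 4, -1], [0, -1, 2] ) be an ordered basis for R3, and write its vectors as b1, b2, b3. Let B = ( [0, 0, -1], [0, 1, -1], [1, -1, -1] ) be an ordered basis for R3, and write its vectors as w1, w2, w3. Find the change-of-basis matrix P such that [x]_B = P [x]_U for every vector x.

[[-1, 1, -1], [-1, 2, -1], [2, -2, 0]]

Column j of P is [bj]_B, since P maps U-coordinates to B-coordinates.
Expressing b1 in B: b1 = -w1 - w2 + 2w3, so column 1 of P is [-1, -1, 2].
Doing the same for each bj gives P = [[-1, 1, -1], [-1, 2, -1], [2, -2, 0]].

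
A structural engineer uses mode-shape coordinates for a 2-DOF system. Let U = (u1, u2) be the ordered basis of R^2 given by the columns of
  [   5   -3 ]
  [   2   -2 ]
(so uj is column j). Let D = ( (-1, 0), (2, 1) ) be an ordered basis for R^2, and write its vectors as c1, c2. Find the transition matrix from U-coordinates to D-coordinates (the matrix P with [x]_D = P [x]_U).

Let M have columns uj and N have columns cj. Then for every x, N [x]_D = x = M [x]_U, so P = N^(-1) M.
Since det N = -1, N^(-1) has integer entries; multiplying gives P = [[-1, -1], [2, -2]].

[[-1, -1], [2, -2]]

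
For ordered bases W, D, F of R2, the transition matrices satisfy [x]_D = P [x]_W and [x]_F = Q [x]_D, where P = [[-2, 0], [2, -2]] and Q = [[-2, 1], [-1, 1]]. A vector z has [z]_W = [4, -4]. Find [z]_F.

[32, 24]

Composing the changes, [z]_F = Q P [z]_W.
Q P = [[6, -2], [4, -2]]; applying this to [4, -4] gives [32, 24].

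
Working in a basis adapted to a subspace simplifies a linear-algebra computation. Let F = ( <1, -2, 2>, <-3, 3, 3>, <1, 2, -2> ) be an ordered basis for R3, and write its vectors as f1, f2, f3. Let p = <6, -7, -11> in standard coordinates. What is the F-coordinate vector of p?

We seek scalars with c_1 f1 + ... + c_3 f3 = p; equivalently solve M c = p where the columns of M are f1, ..., f3.
Gaussian elimination on [M | p] yields c = (-2, -3, -1).
Check: -2f1 - 3f2 - f3 = <6, -7, -11>.

<-2, -3, -1>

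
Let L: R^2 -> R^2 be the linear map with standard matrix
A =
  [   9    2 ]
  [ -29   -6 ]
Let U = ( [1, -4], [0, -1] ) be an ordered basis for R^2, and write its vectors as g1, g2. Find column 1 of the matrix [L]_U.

[1, 1]

Compute L(g1) = A g1 = [1, -5] in standard coordinates.
Then write this in U-coordinates: solve for y in y_1 g1 + y_2 g2 = [1, -5].
This gives y = [1, 1], which is column 1 of [L]_U.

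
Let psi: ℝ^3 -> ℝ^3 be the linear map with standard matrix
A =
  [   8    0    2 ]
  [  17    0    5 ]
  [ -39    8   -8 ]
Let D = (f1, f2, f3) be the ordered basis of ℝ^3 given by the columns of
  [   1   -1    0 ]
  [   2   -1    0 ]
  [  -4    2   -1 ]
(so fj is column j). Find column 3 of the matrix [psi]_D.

[-3, -1, 2]

Column 3 of [psi]_D is the D-coordinate vector of psi(f3).
In standard coordinates psi(f3) = A f3 = [-2, -5, 8].
Converting to D: [-2, -5, 8] = -3f1 - f2 + 2f3, so the coordinate vector is [-3, -1, 2].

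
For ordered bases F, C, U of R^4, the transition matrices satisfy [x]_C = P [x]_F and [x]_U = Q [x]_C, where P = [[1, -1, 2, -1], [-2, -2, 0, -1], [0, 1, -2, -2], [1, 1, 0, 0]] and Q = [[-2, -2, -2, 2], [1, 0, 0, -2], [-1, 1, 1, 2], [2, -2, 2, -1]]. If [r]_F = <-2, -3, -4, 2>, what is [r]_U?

First [r]_C = P [r]_F = <-9, 8, 1, -5>.
Then [r]_U = Q [r]_C = <-10, 1, 8, -27>.

<-10, 1, 8, -27>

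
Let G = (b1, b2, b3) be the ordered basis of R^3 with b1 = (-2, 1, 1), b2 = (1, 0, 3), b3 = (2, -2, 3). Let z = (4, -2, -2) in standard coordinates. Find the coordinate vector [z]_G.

Write z = c_1 b1 + ... + c_3 b3 and solve for the c_i.
Row-reducing the augmented matrix [M | z] gives c = (-2, 0, 0).
Check: -2b1 + 0·b2 + 0·b3 = (4, -2, -2).

(-2, 0, 0)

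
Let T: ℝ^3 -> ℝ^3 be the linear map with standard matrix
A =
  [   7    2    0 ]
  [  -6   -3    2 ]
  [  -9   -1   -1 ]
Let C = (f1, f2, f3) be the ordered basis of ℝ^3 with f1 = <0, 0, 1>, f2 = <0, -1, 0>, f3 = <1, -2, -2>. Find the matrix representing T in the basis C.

[[-1, -3, 1], [-2, 1, -2], [0, -2, 3]]

The j-th column of [T]_C is [T(fj)]_C.
T(f1) = A f1 = <0, 2, -1> = -f1 - 2f2 + 0·f3, so column 1 is <-1, -2, 0>.
Repeating for f2, f3 and assembling the columns gives [[-1, -3, 1], [-2, 1, -2], [0, -2, 3]].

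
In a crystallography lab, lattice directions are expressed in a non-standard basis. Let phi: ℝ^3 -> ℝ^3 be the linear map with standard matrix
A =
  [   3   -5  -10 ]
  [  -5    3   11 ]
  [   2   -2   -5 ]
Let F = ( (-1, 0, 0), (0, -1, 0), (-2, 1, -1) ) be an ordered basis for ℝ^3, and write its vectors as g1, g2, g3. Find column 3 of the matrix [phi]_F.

Compute phi(g3) = A g3 = (-1, 2, -1) in standard coordinates.
Then write this in F-coordinates: solve for y in y_1 g1 + ... + y_3 g3 = (-1, 2, -1).
This gives y = (-1, -1, 1), which is column 3 of [phi]_F.

(-1, -1, 1)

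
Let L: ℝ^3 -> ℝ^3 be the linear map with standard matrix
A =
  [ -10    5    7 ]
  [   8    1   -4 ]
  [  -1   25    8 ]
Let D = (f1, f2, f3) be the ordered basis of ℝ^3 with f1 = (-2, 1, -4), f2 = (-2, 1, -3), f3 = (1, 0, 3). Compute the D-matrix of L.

With P the matrix whose columns are f1, ..., f3, [L]_D = P^(-1) A P.
Column by column: L(f1) = A f1 = (-3, 1, -5); its D-coordinates (-1, 2, -1) give column 1.
Continuing for each basis vector yields [L]_D = [[-1, 0, -2], [2, -3, -2], [-1, -2, 3]].

[[-1, 0, -2], [2, -3, -2], [-1, -2, 3]]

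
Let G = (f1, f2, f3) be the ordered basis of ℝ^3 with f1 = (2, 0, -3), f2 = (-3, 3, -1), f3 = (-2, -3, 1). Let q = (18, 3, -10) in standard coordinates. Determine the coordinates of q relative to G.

We seek scalars with c_1 f1 + ... + c_3 f3 = q; equivalently solve M c = q where the columns of M are f1, ..., f3.
Solving this 3x3 system gives c = (3, -2, -3).
Check: 3f1 - 2f2 - 3f3 = (18, 3, -10).

(3, -2, -3)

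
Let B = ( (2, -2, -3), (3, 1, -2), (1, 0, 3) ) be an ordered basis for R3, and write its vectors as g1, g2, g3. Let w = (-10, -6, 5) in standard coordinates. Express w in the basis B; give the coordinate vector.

(1, -4, 0)

[w]_B is the unique c with M c = w, where M has columns g1, ..., g3.
Solving this 3x3 system gives c = (1, -4, 0).
Check: g1 - 4g2 + 0·g3 = (-10, -6, 5).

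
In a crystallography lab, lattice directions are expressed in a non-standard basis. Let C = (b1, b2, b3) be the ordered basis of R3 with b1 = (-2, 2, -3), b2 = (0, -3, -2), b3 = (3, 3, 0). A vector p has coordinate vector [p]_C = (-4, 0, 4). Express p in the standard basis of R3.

p = M [p]_C, where M has columns b1, ..., b3.
Carrying out the matrix-vector product, p = (20, 4, 12).

(20, 4, 12)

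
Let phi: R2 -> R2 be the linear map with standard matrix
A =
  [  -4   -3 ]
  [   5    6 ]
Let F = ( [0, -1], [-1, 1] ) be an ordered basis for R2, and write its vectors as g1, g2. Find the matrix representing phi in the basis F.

Let P have columns g1, g2. Then [phi]_F = P^(-1) A P.
Here det P = -1, so P^(-1) is integer; computing A P first and then P^(-1)(A P) gives [[3, -2], [-3, -1]].

[[3, -2], [-3, -1]]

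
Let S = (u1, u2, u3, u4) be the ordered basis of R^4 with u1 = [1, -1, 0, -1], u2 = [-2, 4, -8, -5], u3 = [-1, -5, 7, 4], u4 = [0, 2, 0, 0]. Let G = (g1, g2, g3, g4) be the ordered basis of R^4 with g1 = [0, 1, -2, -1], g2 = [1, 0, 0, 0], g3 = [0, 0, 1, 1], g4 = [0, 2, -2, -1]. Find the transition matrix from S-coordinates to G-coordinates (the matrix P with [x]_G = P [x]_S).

Let M have columns uj and N have columns gj. Then for every x, N [x]_G = x = M [x]_S, so P = N^(-1) M.
Since det N = 1, N^(-1) has integer entries; multiplying gives P = [[-1, 2, -1, -2], [1, -2, -1, 0], [-2, -2, 1, 0], [0, 1, -2, 2]].

[[-1, 2, -1, -2], [1, -2, -1, 0], [-2, -2, 1, 0], [0, 1, -2, 2]]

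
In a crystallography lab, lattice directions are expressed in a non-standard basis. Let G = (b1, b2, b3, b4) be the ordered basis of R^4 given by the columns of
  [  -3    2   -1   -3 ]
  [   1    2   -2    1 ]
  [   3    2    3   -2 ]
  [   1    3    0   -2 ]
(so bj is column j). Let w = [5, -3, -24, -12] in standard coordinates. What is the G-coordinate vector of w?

[-2, -4, -4, -1]

We seek scalars with c_1 b1 + ... + c_4 b4 = w; equivalently solve M c = w where the columns of M are b1, ..., b4.
Row-reducing the augmented matrix [M | w] gives c = (-2, -4, -4, -1).
Check: -2b1 - 4b2 - 4b3 - b4 = [5, -3, -24, -12].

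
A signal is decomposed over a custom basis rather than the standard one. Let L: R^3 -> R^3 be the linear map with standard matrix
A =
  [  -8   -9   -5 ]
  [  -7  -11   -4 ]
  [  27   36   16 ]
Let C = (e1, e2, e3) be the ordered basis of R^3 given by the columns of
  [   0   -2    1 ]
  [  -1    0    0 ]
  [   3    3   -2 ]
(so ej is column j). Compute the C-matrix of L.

Let P have columns e1, ..., e3. Then [L]_C = P^(-1) A P.
Here det P = 1, so P^(-1) is integer; computing A P first and then P^(-1)(A P) gives [[1, -2, -1], [3, -2, -2], [0, -3, -2]].

[[1, -2, -1], [3, -2, -2], [0, -3, -2]]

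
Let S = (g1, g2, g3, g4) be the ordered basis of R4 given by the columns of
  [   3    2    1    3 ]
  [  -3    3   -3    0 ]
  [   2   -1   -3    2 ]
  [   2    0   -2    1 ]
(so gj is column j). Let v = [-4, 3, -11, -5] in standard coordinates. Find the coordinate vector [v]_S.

We seek scalars with c_1 g1 + ... + c_4 g4 = v; equivalently solve M c = v where the columns of M are g1, ..., g4.
Row-reducing the augmented matrix [M | v] gives c = (0, 2, 1, -3).
Check: 0·g1 + 2g2 + g3 - 3g4 = [-4, 3, -11, -5].

[0, 2, 1, -3]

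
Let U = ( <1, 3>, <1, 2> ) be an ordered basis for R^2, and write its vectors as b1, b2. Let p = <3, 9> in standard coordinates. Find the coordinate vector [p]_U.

<3, 0>

Write p = c_1 b1 + c_2 b2 and solve for the c_i.
System: c_1 + c_2 = 3, 3c_1 + 2c_2 = 9; solving gives c_1 = 3, c_2 = 0.
Check: 3b1 + 0·b2 = <3, 9>.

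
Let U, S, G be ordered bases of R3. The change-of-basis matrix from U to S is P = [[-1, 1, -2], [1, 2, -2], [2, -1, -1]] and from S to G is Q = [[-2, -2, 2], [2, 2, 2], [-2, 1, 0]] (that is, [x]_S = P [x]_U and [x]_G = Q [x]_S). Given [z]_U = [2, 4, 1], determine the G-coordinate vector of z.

Apply P to get S-coordinates [0, 8, -1], then Q to get G-coordinates.
The result is [z]_G = [-18, 14, 8].

[-18, 14, 8]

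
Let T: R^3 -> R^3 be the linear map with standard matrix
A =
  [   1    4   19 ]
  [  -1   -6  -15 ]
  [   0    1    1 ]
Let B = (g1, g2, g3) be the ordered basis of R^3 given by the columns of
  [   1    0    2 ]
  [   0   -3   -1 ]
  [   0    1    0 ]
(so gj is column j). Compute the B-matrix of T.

The j-th column of [T]_B is [T(gj)]_B.
T(g1) = A g1 = (1, -1, 0) = -g1 + 0·g2 + g3, so column 1 is (-1, 0, 1).
Repeating for g2, g3 and assembling the columns gives [[-1, 1, 0], [0, -2, -1], [1, 3, -1]].

[[-1, 1, 0], [0, -2, -1], [1, 3, -1]]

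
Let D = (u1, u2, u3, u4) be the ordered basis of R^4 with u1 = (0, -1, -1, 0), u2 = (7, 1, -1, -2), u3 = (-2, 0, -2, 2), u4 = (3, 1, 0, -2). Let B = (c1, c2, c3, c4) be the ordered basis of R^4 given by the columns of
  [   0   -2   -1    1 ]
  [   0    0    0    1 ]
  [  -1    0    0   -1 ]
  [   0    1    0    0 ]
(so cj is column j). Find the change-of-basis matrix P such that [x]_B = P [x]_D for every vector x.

Column j of P is [uj]_B, since P maps D-coordinates to B-coordinates.
Expressing u1 in B: u1 = 2c1 + 0·c2 - c3 - c4, so column 1 of P is (2, 0, -1, -1).
Doing the same for each uj gives P = [[2, 0, 2, -1], [0, -2, 2, -2], [-1, -2, -2, 2], [-1, 1, 0, 1]].

[[2, 0, 2, -1], [0, -2, 2, -2], [-1, -2, -2, 2], [-1, 1, 0, 1]]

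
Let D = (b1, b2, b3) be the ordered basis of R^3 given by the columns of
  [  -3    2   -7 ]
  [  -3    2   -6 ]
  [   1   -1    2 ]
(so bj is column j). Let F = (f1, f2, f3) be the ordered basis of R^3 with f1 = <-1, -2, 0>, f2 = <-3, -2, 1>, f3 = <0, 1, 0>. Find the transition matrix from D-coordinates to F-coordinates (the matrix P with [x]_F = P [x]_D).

Column j of P is [bj]_F, since P maps D-coordinates to F-coordinates.
Expressing b1 in F: b1 = 0·f1 + f2 - f3, so column 1 of P is <0, 1, -1>.
Doing the same for each bj gives P = [[0, 1, 1], [1, -1, 2], [-1, 2, 0]].

[[0, 1, 1], [1, -1, 2], [-1, 2, 0]]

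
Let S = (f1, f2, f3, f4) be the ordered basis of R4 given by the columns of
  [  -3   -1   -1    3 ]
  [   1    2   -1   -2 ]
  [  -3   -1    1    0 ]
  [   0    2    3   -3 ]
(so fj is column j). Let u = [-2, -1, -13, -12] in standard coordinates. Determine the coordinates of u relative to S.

Write u = c_1 f1 + ... + c_4 f4 and solve for the c_i.
Gaussian elimination on [M | u] yields c = (4, 0, -1, 3).
Check: 4f1 + 0·f2 - f3 + 3f4 = [-2, -1, -13, -12].

[4, 0, -1, 3]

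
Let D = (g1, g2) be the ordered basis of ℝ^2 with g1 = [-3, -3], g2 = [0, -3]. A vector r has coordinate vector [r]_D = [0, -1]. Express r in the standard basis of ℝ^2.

r = M [r]_D, where M has columns g1, g2.
Carrying out the matrix-vector product, r = [0, 3].

[0, 3]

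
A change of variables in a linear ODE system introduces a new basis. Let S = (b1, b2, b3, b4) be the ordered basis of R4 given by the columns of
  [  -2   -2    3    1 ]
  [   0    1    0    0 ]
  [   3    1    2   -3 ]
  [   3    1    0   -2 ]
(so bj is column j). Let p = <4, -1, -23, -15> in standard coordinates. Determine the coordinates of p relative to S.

<-2, -1, -2, 4>

We seek scalars with c_1 b1 + ... + c_4 b4 = p; equivalently solve M c = p where the columns of M are b1, ..., b4.
Gaussian elimination on [M | p] yields c = (-2, -1, -2, 4).
Check: -2b1 - b2 - 2b3 + 4b4 = <4, -1, -23, -15>.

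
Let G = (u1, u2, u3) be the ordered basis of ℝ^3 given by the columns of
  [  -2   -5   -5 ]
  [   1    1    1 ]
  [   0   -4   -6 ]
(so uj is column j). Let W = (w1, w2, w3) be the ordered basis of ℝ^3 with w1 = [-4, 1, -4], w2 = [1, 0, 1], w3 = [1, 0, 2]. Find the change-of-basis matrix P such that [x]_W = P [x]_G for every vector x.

[[1, 1, 1], [0, -2, 0], [2, 1, -1]]

Take x = uj: its G-coordinates are the j-th standard unit vector, so P e_j — column j of P — equals [uj]_W.
u1 = w1 + 0·w2 + 2w3, giving column 1 = [1, 0, 2]; repeating for each j gives P = [[1, 1, 1], [0, -2, 0], [2, 1, -1]].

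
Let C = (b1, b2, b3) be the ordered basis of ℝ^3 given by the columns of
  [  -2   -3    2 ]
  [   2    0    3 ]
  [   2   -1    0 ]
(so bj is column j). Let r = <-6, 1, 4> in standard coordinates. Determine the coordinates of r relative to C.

<2, 0, -1>

[r]_C is the unique c with M c = r, where M has columns b1, ..., b3.
Gaussian elimination on [M | r] yields c = (2, 0, -1).
Check: 2b1 + 0·b2 - b3 = <-6, 1, 4>.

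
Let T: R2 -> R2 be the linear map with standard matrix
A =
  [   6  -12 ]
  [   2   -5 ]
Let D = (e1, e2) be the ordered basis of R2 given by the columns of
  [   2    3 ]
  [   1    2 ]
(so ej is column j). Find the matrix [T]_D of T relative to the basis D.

[[3, 0], [-2, -2]]

The j-th column of [T]_D is [T(ej)]_D.
T(e1) = A e1 = (0, -1) = 3e1 - 2e2, so column 1 is (3, -2).
Repeating for e2 and assembling the columns gives [[3, 0], [-2, -2]].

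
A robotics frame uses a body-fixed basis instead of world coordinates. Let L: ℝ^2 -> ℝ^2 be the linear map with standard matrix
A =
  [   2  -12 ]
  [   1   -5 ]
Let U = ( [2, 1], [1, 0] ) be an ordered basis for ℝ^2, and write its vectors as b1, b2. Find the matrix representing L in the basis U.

[[-3, 1], [-2, 0]]

Let P have columns b1, b2. Then [L]_U = P^(-1) A P.
Here det P = -1, so P^(-1) is integer; computing A P first and then P^(-1)(A P) gives [[-3, 1], [-2, 0]].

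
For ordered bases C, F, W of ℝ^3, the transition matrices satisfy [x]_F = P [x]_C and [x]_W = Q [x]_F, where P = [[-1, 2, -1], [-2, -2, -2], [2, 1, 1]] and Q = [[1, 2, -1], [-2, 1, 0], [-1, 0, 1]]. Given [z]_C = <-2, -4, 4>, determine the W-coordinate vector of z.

<2, 24, 6>

First [z]_F = P [z]_C = <-10, 4, -4>.
Then [z]_W = Q [z]_F = <2, 24, 6>.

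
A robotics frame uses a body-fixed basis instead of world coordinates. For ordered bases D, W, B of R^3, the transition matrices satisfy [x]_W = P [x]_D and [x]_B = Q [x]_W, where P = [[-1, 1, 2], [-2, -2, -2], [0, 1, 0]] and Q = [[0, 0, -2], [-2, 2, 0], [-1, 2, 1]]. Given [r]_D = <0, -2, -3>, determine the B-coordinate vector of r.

First [r]_W = P [r]_D = <-8, 10, -2>.
Then [r]_B = Q [r]_W = <4, 36, 26>.

<4, 36, 26>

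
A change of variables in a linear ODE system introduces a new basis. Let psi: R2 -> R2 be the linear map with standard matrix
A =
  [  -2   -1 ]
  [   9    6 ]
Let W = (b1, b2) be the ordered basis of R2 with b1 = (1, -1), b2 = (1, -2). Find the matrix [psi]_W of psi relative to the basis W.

[[1, -3], [-2, 3]]

Let P have columns b1, b2. Then [psi]_W = P^(-1) A P.
Here det P = -1, so P^(-1) is integer; computing A P first and then P^(-1)(A P) gives [[1, -3], [-2, 3]].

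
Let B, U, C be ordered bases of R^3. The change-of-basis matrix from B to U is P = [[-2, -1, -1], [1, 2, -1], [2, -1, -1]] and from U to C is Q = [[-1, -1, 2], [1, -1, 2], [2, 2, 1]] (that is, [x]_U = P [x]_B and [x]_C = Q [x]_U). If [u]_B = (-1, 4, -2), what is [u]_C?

(-17, -17, 14)

Composing the changes, [u]_C = Q P [u]_B.
Q P = [[5, -3, 0], [1, -5, -2], [0, 1, -5]]; applying this to (-1, 4, -2) gives (-17, -17, 14).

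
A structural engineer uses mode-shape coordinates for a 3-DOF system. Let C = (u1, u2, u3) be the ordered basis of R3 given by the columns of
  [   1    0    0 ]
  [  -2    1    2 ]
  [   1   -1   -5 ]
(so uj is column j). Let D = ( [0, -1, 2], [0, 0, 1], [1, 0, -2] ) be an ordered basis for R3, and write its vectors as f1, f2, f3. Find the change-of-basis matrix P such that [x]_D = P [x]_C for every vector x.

[[2, -1, -2], [-1, 1, -1], [1, 0, 0]]

Column j of P is [uj]_D, since P maps C-coordinates to D-coordinates.
Expressing u1 in D: u1 = 2f1 - f2 + f3, so column 1 of P is [2, -1, 1].
Doing the same for each uj gives P = [[2, -1, -2], [-1, 1, -1], [1, 0, 0]].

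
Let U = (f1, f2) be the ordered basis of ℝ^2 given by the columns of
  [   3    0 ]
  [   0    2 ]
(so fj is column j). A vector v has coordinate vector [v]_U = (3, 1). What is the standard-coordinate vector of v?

By definition v = 3f1 + f2.
Summing componentwise gives (9, 2).

(9, 2)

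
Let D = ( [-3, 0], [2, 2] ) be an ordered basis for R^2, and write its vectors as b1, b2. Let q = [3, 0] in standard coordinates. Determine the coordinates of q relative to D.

We seek scalars with c_1 b1 + c_2 b2 = q; equivalently solve M c = q where the columns of M are b1, b2.
System: -3c_1 + 2c_2 = 3, 0c_1 + 2c_2 = 0; solving gives c_1 = -1, c_2 = 0.
Check: -b1 + 0·b2 = [3, 0].

[-1, 0]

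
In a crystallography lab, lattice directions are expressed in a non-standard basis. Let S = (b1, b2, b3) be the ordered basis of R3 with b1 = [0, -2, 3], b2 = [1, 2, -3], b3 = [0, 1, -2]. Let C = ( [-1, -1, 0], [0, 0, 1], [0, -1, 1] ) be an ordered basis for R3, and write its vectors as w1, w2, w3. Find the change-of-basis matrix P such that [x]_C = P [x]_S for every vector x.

Column j of P is [bj]_C, since P maps S-coordinates to C-coordinates.
Expressing b1 in C: b1 = 0·w1 + w2 + 2w3, so column 1 of P is [0, 1, 2].
Doing the same for each bj gives P = [[0, -1, 0], [1, -2, -1], [2, -1, -1]].

[[0, -1, 0], [1, -2, -1], [2, -1, -1]]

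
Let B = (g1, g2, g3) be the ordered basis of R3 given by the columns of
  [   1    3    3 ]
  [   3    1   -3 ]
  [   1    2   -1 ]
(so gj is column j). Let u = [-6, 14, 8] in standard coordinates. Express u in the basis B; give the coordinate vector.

[0, 2, -4]

We seek scalars with c_1 g1 + ... + c_3 g3 = u; equivalently solve M c = u where the columns of M are g1, ..., g3.
Gaussian elimination on [M | u] yields c = (0, 2, -4).
Check: 0·g1 + 2g2 - 4g3 = [-6, 14, 8].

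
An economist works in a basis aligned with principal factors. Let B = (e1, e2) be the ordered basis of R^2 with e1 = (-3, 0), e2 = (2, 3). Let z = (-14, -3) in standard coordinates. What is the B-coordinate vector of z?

(4, -1)

Write z = c_1 e1 + c_2 e2 and solve for the c_i.
System: -3c_1 + 2c_2 = -14, 0c_1 + 3c_2 = -3; solving gives c_1 = 4, c_2 = -1.
Check: 4e1 - e2 = (-14, -3).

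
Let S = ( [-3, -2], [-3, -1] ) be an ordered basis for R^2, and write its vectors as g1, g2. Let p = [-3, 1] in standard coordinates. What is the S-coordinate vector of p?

[-2, 3]

Write p = c_1 g1 + c_2 g2 and solve for the c_i.
System: -3c_1 - 3c_2 = -3, -2c_1 - c_2 = 1; solving gives c_1 = -2, c_2 = 3.
Check: -2g1 + 3g2 = [-3, 1].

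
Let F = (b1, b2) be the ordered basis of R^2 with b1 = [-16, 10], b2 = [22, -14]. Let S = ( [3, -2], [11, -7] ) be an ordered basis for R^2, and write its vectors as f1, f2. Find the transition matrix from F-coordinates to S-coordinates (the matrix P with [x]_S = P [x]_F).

Let M have columns bj and N have columns fj. Then for every x, N [x]_S = x = M [x]_F, so P = N^(-1) M.
Since det N = 1, N^(-1) has integer entries; multiplying gives P = [[2, 0], [-2, 2]].

[[2, 0], [-2, 2]]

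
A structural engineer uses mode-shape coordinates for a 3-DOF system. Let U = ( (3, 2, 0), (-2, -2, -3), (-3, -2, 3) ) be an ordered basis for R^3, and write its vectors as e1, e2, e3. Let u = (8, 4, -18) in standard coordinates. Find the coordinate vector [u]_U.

We seek scalars with c_1 e1 + ... + c_3 e3 = u; equivalently solve M c = u where the columns of M are e1, ..., e3.
Row-reducing the augmented matrix [M | u] gives c = (0, 2, -4).
Check: 0·e1 + 2e2 - 4e3 = (8, 4, -18).

(0, 2, -4)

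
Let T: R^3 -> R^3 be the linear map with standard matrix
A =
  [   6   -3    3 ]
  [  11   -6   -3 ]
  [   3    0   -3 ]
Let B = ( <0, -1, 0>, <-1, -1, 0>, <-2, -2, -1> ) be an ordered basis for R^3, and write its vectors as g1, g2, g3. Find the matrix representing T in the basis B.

With P the matrix whose columns are g1, ..., g3, [T]_B = P^(-1) A P.
Column by column: T(g1) = A g1 = <3, 6, 0>; its B-coordinates <-3, -3, 0> give column 1.
Continuing for each basis vector yields [T]_B = [[-3, 2, -2], [-3, -3, 3], [0, 3, 3]].

[[-3, 2, -2], [-3, -3, 3], [0, 3, 3]]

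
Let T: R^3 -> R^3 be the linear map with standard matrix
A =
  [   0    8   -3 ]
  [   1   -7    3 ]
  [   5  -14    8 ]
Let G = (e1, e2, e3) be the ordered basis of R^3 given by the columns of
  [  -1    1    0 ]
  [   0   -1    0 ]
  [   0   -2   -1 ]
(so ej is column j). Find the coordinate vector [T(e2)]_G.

(0, -2, 1)

Column 2 of [T]_G is the G-coordinate vector of T(e2).
In standard coordinates T(e2) = A e2 = (-2, 2, 3).
Converting to G: (-2, 2, 3) = 0·e1 - 2e2 + e3, so the coordinate vector is (0, -2, 1).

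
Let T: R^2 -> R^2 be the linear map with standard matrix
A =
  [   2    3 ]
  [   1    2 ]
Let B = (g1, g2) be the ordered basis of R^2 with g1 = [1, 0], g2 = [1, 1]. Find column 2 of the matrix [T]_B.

[2, 3]

Compute T(g2) = A g2 = [5, 3] in standard coordinates.
Then write this in B-coordinates: solve for y in y_1 g1 + y_2 g2 = [5, 3].
This gives y = [2, 3], which is column 2 of [T]_B.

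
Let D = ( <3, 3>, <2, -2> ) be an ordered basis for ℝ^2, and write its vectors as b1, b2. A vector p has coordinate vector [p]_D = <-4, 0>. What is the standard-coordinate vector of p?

<-12, -12>

By definition p = -4b1 + 0·b2.
Summing componentwise gives <-12, -12>.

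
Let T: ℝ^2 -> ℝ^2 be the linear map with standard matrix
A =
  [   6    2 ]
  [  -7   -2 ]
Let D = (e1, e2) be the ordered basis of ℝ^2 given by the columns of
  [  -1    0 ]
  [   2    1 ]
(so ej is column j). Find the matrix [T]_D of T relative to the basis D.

[[2, -2], [-1, 2]]

Let P have columns e1, e2. Then [T]_D = P^(-1) A P.
Here det P = -1, so P^(-1) is integer; computing A P first and then P^(-1)(A P) gives [[2, -2], [-1, 2]].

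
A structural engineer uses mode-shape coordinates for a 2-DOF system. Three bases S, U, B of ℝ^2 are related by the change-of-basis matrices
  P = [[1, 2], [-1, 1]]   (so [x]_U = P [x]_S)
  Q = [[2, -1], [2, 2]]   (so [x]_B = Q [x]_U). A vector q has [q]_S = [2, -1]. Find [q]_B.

First [q]_U = P [q]_S = [0, -3].
Then [q]_B = Q [q]_U = [3, -6].

[3, -6]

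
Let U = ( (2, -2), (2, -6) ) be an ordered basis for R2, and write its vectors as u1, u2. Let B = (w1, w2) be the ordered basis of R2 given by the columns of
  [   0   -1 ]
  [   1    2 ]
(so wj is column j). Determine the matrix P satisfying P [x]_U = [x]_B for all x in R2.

[[2, -2], [-2, -2]]

Let M have columns uj and N have columns wj. Then for every x, N [x]_B = x = M [x]_U, so P = N^(-1) M.
Since det N = 1, N^(-1) has integer entries; multiplying gives P = [[2, -2], [-2, -2]].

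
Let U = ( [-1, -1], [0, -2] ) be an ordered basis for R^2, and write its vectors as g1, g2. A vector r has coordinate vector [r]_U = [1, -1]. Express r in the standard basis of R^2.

By definition r = g1 - g2.
Summing componentwise gives [-1, 1].

[-1, 1]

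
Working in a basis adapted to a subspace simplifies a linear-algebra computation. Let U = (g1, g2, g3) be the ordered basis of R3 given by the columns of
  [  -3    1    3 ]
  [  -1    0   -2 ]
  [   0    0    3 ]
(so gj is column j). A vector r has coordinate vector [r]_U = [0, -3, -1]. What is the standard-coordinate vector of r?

r = M [r]_U, where M has columns g1, ..., g3.
Carrying out the matrix-vector product, r = [-6, 2, -3].

[-6, 2, -3]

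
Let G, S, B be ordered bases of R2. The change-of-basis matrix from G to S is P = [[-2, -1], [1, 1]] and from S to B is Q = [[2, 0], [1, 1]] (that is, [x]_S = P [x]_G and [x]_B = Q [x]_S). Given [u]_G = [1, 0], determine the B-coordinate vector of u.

[-4, -1]

First [u]_S = P [u]_G = [-2, 1].
Then [u]_B = Q [u]_S = [-4, -1].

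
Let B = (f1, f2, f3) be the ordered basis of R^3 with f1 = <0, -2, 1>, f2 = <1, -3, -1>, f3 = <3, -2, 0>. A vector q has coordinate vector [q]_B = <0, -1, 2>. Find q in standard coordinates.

q = M [q]_B, where M has columns f1, ..., f3.
Carrying out the matrix-vector product, q = <5, -1, 1>.

<5, -1, 1>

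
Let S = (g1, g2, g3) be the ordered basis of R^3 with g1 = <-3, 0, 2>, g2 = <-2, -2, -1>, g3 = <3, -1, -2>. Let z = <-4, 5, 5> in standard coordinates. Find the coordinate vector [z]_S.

<-1, -1, -3>

[z]_S is the unique c with M c = z, where M has columns g1, ..., g3.
Row-reducing the augmented matrix [M | z] gives c = (-1, -1, -3).
Check: -g1 - g2 - 3g3 = <-4, 5, 5>.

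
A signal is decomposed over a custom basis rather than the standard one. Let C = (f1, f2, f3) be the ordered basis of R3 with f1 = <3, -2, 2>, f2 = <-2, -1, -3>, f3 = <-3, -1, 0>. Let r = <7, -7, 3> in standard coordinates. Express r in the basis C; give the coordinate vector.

<3, 1, 0>

We seek scalars with c_1 f1 + ... + c_3 f3 = r; equivalently solve M c = r where the columns of M are f1, ..., f3.
Gaussian elimination on [M | r] yields c = (3, 1, 0).
Check: 3f1 + f2 + 0·f3 = <7, -7, 3>.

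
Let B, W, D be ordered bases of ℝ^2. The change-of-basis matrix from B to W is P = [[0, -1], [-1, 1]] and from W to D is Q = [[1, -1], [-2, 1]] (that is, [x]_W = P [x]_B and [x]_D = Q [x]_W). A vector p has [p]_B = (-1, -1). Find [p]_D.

(1, -2)

Apply P to get W-coordinates (1, 0), then Q to get D-coordinates.
The result is [p]_D = (1, -2).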